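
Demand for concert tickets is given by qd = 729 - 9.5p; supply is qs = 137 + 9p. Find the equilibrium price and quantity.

p* = 32, q* = 425

Set qd = qs: 729 - 9.5p = 137 + 9p.
592 = 18.5p, so p* = 32.
q* = 729 − 9.5(32) = 425.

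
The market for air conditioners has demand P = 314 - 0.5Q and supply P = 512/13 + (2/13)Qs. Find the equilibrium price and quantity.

P* = 104, Q* = 420

Set the two price expressions equal: 314 - 0.5Q = 512/13 + (2/13)Q.
3570/13 = (17/26)Q, so Q* = 420.
P* = 314 − (0.5)(420) = 104.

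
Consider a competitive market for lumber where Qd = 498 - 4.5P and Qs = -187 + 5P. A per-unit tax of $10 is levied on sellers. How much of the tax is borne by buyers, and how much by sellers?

Pre-tax equilibrium: P* = 1370/19, Q* = 3297/19.
Tax on sellers shifts supply to Qs = -187 + 5(P − 10) = -237 + 5P.
498 - 4.5P = -237 + 5P gives buyer price Pb = 1470/19; sellers receive Ps = 1470/19 − 10 = 1280/19.
New quantity: Q = 498 − 4.5(1470/19) = 2847/19.
Buyer burden = 1470/19 − 1370/19 = 100/19; seller burden = 1370/19 − 1280/19 = 90/19.

Buyers bear 100/19, sellers bear 90/19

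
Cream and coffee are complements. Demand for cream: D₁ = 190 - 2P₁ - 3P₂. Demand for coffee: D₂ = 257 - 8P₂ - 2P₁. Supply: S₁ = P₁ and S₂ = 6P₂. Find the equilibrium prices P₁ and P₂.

P₁ = 1889/36, P₂ = 391/36

Market 1: 190 - 2P₁ - 3P₂ = P₁ → 3P₁ + 3P₂ = 190.
Market 2: 14P₂ + 2P₁ = 257.
Eliminating P₂: 14×(1) − 3×(2) gives 36P₁ = 1889, so P₁ = 1889/36.
Back-substitute into (2): P₂ = (257 − 2×1889/36) / 14 = 391/36.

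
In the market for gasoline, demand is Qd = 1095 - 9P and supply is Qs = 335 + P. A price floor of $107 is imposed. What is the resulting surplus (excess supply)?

Equilibrium price would be P* = 76, so the floor at 107 binds.
At P = 107: Qd = 132, Qs = 442.
Surplus = 442 − 132 = 310.

Surplus = 310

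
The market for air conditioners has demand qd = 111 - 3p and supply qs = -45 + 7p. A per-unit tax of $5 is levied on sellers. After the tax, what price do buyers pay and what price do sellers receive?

Buyers pay $19.1, sellers receive $14.1

Pre-tax equilibrium: p* = 15.6, q* = 64.2.
Tax on sellers shifts supply to qs = -45 + 7(p − 5) = -80 + 7p.
111 - 3p = -80 + 7p gives buyer price pb = 19.1; sellers receive ps = 19.1 − 5 = 14.1.
New quantity: q = 111 − 3(19.1) = 53.7.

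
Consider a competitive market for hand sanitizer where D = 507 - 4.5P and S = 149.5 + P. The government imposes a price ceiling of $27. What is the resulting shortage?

Shortage = 209

Equilibrium price would be P* = 65, so the ceiling at 27 binds.
At P = 27: D = 507 − 4.5(27) = 385.5, S = 149.5 + 1(27) = 176.5.
Shortage = 385.5 − 176.5 = 209.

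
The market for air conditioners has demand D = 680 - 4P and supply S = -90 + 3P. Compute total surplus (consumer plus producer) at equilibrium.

Total surplus = 16800

Equilibrium: 680 - 4P = -90 + 3P gives P* = 110, Q* = 240.
Demand choke price: P = 170; supply starts at P = 30.
CS = ½(170 − 110)(240) = 7200; PS = ½(110 − 30)(240) = 9600.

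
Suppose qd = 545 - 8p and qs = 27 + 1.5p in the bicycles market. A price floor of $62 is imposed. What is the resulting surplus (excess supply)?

Surplus = 71

Equilibrium price would be p* = 1036/19, so the floor at 62 binds.
At p = 62: qd = 49, qs = 120.
Surplus = 120 − 49 = 71.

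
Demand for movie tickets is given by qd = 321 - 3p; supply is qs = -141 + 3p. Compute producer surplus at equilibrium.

Equilibrium: 321 - 3p = -141 + 3p gives p* = 77, q* = 90.
Supply starts at p = 47 (where qs = 0).
PS = ½(77 − 47)(90) = 1350.

Producer surplus = 1350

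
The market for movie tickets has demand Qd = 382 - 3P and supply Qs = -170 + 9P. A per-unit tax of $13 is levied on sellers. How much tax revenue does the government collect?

Tax revenue = 2791.75

Pre-tax equilibrium: P* = 46, Q* = 244.
Tax on sellers shifts supply to Qs = -170 + 9(P − 13) = -287 + 9P.
382 - 3P = -287 + 9P gives buyer price Pb = 55.75; sellers receive Ps = 55.75 − 13 = 42.75.
New quantity: Q = 382 − 3(55.75) = 214.75.
Revenue = 13 × 214.75 = 2791.75.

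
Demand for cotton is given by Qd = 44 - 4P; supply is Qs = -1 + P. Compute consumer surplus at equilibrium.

Consumer surplus = 8

Equilibrium: 44 - 4P = -1 + P gives P* = 9, Q* = 8.
Demand choke price (Qd = 0): P = 11.
CS = ½(11 − 9)(8) = 8.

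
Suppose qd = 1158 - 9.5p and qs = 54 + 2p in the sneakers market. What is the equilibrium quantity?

q* = 246

Set qd = qs: 1158 - 9.5p = 54 + 2p.
1104 = 11.5p, so p* = 96.
q* = 1158 − 9.5(96) = 246.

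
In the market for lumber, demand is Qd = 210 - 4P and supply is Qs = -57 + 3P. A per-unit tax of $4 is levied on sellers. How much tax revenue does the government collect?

Tax revenue = 1416/7

Pre-tax equilibrium: P* = 267/7, Q* = 402/7.
Tax on sellers shifts supply to Qs = -57 + 3(P − 4) = -69 + 3P.
210 - 4P = -69 + 3P gives buyer price Pb = 279/7; sellers receive Ps = 279/7 − 4 = 251/7.
New quantity: Q = 210 − 4(279/7) = 354/7.
Revenue = 4 × 354/7 = 1416/7.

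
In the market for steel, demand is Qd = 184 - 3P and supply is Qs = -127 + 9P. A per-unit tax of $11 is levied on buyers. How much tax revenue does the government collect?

Pre-tax equilibrium: P* = 311/12, Q* = 106.25.
Tax on buyers shifts demand to Qd = 184 − 3(P + 11) = 151 - 3P.
151 - 3P = -127 + 9P gives seller price Ps = 139/6; buyers pay Pb = 139/6 + 11 = 205/6.
New quantity: Q = 184 − 3(205/6) = 81.5.
Revenue = 11 × 81.5 = 896.5.

Tax revenue = 896.5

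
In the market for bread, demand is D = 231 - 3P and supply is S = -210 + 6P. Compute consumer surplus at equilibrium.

Consumer surplus = 1176

Equilibrium: 231 - 3P = -210 + 6P gives P* = 49, Q* = 84.
Demand choke price (D = 0): P = 77.
CS = ½(77 − 49)(84) = 1176.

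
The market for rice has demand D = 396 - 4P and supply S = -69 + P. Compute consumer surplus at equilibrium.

Consumer surplus = 72

Equilibrium: 396 - 4P = -69 + P gives P* = 93, Q* = 24.
Demand choke price (D = 0): P = 99.
CS = ½(99 − 93)(24) = 72.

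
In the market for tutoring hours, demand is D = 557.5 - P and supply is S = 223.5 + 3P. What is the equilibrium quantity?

Q* = 474

Set D = S: 557.5 - P = 223.5 + 3P.
334 = 4P, so P* = 83.5.
Q* = 557.5 − 1(83.5) = 474.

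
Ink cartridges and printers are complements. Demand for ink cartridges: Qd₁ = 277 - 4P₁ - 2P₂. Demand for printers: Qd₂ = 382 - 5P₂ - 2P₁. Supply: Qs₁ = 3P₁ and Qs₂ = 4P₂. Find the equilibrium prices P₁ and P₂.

P₁ = 1729/59, P₂ = 2120/59

Market 1: 277 - 4P₁ - 2P₂ = 3P₁ → 7P₁ + 2P₂ = 277.
Market 2: 9P₂ + 2P₁ = 382.
Eliminating P₂: 9×(1) − 2×(2) gives 59P₁ = 1729, so P₁ = 1729/59.
Back-substitute into (2): P₂ = (382 − 2×1729/59) / 9 = 2120/59.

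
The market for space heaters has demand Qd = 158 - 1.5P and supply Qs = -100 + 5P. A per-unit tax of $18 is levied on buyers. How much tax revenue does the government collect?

Pre-tax equilibrium: P* = 516/13, Q* = 1280/13.
Tax on buyers shifts demand to Qd = 158 − 1.5(P + 18) = 131 - 1.5P.
131 - 1.5P = -100 + 5P gives seller price Ps = 462/13; buyers pay Pb = 462/13 + 18 = 696/13.
New quantity: Q = 158 − 1.5(696/13) = 1010/13.
Revenue = 18 × 1010/13 = 18180/13.

Tax revenue = 18180/13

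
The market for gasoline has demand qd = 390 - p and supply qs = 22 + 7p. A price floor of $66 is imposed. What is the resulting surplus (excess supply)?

Surplus = 160

Equilibrium price would be p* = 46, so the floor at 66 binds.
At p = 66: qd = 324, qs = 484.
Surplus = 484 − 324 = 160.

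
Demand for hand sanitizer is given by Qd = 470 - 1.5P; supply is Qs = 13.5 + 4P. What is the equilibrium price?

P* = 83

Set Qd = Qs: 470 - 1.5P = 13.5 + 4P.
456.5 = 5.5P, so P* = 83.
Q* = 470 − 1.5(83) = 345.5.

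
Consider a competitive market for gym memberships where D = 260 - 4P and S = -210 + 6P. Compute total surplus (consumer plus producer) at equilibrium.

Total surplus = 1080

Equilibrium: 260 - 4P = -210 + 6P gives P* = 47, Q* = 72.
Demand choke price: P = 65; supply starts at P = 35.
CS = ½(65 − 47)(72) = 648; PS = ½(47 − 35)(72) = 432.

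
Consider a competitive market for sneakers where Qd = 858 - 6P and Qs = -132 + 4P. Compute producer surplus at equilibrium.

Producer surplus = 8712

Equilibrium: 858 - 6P = -132 + 4P gives P* = 99, Q* = 264.
Supply starts at P = 33 (where Qs = 0).
PS = ½(99 − 33)(264) = 8712.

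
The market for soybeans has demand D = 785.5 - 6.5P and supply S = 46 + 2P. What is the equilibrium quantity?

Set D = S: 785.5 - 6.5P = 46 + 2P.
739.5 = 8.5P, so P* = 87.
Q* = 785.5 − 6.5(87) = 220.

Q* = 220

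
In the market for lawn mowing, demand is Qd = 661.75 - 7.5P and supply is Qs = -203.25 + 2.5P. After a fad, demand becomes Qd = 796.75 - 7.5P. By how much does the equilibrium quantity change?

ΔQ = 33.75

Original equilibrium: P* = 86.5, Q* = 13.
New equilibrium: 796.75 - 7.5P = -203.25 + 2.5P, so 1000 = 10P and P' = 100; Q' = 796.75 − 7.5(100) = 46.75.
Change in quantity: 46.75 − 13 = 33.75.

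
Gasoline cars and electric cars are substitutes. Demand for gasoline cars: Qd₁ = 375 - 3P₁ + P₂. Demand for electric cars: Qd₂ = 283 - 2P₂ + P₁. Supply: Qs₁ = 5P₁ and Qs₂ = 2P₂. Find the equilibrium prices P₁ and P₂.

P₁ = 1783/31, P₂ = 2639/31

Market 1: 375 - 3P₁ + P₂ = 5P₁ → 8P₁ - P₂ = 375.
Market 2: 4P₂ - P₁ = 283.
Eliminating P₂: 4×(1) + 1×(2) gives 31P₁ = 1783, so P₁ = 1783/31.
Back-substitute into (2): P₂ = (283 + 1×1783/31) / 4 = 2639/31.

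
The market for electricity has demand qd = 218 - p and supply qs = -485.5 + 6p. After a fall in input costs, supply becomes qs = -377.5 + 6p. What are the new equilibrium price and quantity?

Original equilibrium: p* = 100.5, q* = 117.5.
New equilibrium: 218 - p = -377.5 + 6p, so 595.5 = 7p and p' = 1191/14; q' = 218 − 1(1191/14) = 1861/14.

p' = 1191/14, q' = 1861/14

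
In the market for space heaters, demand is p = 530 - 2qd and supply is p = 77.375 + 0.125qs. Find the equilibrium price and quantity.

Set the two price expressions equal: 530 - 2q = 77.375 + 0.125q.
452.625 = 2.125q, so q* = 213.
p* = 530 − (2)(213) = 104.

p* = 104, q* = 213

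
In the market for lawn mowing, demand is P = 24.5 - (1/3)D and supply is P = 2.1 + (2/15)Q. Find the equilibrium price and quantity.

Set the two price expressions equal: 24.5 - (1/3)Q = 2.1 + (2/15)Q.
22.4 = (7/15)Q, so Q* = 48.
P* = 24.5 − (1/3)(48) = 8.5.

P* = 8.5, Q* = 48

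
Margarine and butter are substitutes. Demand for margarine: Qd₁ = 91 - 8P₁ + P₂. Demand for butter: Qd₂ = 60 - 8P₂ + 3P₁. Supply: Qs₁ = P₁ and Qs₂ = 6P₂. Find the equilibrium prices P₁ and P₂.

P₁ = 1334/123, P₂ = 271/41

Market 1: 91 - 8P₁ + P₂ = P₁ → 9P₁ - P₂ = 91.
Market 2: 14P₂ - 3P₁ = 60.
Eliminating P₂: 14×(1) + 1×(2) gives 123P₁ = 1334, so P₁ = 1334/123.
Back-substitute into (2): P₂ = (60 + 3×1334/123) / 14 = 271/41.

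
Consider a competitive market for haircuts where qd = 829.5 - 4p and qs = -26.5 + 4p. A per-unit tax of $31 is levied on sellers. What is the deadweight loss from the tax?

Deadweight loss = 961

Pre-tax equilibrium: p* = 107, q* = 401.5.
Tax on sellers shifts supply to qs = -26.5 + 4(p − 31) = -150.5 + 4p.
829.5 - 4p = -150.5 + 4p gives buyer price pb = 122.5; sellers receive ps = 122.5 − 31 = 91.5.
New quantity: q = 829.5 − 4(122.5) = 339.5.
DWL = ½ × 31 × (401.5 − 339.5) = 961.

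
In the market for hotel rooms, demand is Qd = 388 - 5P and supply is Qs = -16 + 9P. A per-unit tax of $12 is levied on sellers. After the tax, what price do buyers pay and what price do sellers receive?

Pre-tax equilibrium: P* = 202/7, Q* = 1706/7.
Tax on sellers shifts supply to Qs = -16 + 9(P − 12) = -124 + 9P.
388 - 5P = -124 + 9P gives buyer price Pb = 256/7; sellers receive Ps = 256/7 − 12 = 172/7.
New quantity: Q = 388 − 5(256/7) = 1436/7.

Buyers pay 256/7, sellers receive 172/7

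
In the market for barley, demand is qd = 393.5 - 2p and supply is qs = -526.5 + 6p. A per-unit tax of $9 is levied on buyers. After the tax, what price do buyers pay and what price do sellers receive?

Pre-tax equilibrium: p* = 115, q* = 163.5.
Tax on buyers shifts demand to qd = 393.5 − 2(p + 9) = 375.5 - 2p.
375.5 - 2p = -526.5 + 6p gives seller price ps = 112.75; buyers pay pb = 112.75 + 9 = 121.75.
New quantity: q = 393.5 − 2(121.75) = 150.

Buyers pay $121.75, sellers receive $112.75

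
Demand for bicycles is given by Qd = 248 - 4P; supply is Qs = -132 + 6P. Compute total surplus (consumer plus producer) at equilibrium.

Equilibrium: 248 - 4P = -132 + 6P gives P* = 38, Q* = 96.
Demand choke price: P = 62; supply starts at P = 22.
CS = ½(62 − 38)(96) = 1152; PS = ½(38 − 22)(96) = 768.

Total surplus = 1920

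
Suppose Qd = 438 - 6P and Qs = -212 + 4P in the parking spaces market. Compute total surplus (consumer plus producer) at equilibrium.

Equilibrium: 438 - 6P = -212 + 4P gives P* = 65, Q* = 48.
Demand choke price: P = 73; supply starts at P = 53.
CS = ½(73 − 65)(48) = 192; PS = ½(65 − 53)(48) = 288.

Total surplus = 480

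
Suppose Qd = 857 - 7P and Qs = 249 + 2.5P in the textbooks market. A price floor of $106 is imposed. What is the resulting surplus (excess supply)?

Equilibrium price would be P* = 64, so the floor at 106 binds.
At P = 106: Qd = 115, Qs = 514.
Surplus = 514 − 115 = 399.

Surplus = 399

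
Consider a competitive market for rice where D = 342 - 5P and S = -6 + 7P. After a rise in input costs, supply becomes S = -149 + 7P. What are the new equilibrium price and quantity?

P' = 491/12, Q' = 1649/12

Original equilibrium: P* = 29, Q* = 197.
New equilibrium: 342 - 5P = -149 + 7P, so 491 = 12P and P' = 491/12; Q' = 342 − 5(491/12) = 1649/12.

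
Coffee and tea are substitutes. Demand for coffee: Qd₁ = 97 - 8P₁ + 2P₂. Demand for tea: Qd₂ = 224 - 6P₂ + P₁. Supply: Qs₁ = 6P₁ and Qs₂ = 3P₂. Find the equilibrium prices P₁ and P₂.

P₁ = 1321/124, P₂ = 3233/124

Market 1: 97 - 8P₁ + 2P₂ = 6P₁ → 14P₁ - 2P₂ = 97.
Market 2: 9P₂ - P₁ = 224.
Eliminating P₂: 9×(1) + 2×(2) gives 124P₁ = 1321, so P₁ = 1321/124.
Back-substitute into (2): P₂ = (224 + 1×1321/124) / 9 = 3233/124.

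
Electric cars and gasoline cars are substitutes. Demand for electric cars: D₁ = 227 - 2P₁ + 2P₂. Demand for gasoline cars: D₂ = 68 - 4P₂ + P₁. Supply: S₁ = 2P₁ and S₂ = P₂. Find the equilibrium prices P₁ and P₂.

Market 1: 227 - 2P₁ + 2P₂ = 2P₁ → 4P₁ - 2P₂ = 227.
Market 2: 5P₂ - P₁ = 68.
Eliminating P₂: 5×(1) + 2×(2) gives 18P₁ = 1271, so P₁ = 1271/18.
Back-substitute into (2): P₂ = (68 + 1×1271/18) / 5 = 499/18.

P₁ = 1271/18, P₂ = 499/18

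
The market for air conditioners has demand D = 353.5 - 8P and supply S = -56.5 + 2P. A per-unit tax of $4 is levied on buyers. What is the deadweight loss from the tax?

Pre-tax equilibrium: P* = 41, Q* = 25.5.
Tax on buyers shifts demand to D = 353.5 − 8(P + 4) = 321.5 - 8P.
321.5 - 8P = -56.5 + 2P gives seller price Ps = 37.8; buyers pay Pb = 37.8 + 4 = 41.8.
New quantity: Q = 353.5 − 8(41.8) = 19.1.
DWL = ½ × 4 × (25.5 − 19.1) = 12.8.

Deadweight loss = 12.8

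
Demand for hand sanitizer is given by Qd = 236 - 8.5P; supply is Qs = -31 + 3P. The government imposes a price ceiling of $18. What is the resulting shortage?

Equilibrium price would be P* = 534/23, so the ceiling at 18 binds.
At P = 18: Qd = 236 − 8.5(18) = 83, Qs = -31 + 3(18) = 23.
Shortage = 83 − 23 = 60.

Shortage = 60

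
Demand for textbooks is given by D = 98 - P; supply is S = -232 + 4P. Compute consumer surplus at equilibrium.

Equilibrium: 98 - P = -232 + 4P gives P* = 66, Q* = 32.
Demand choke price (D = 0): P = 98.
CS = ½(98 − 66)(32) = 512.

Consumer surplus = 512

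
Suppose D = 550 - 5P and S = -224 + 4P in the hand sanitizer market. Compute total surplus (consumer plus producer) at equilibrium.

Total surplus = 3240

Equilibrium: 550 - 5P = -224 + 4P gives P* = 86, Q* = 120.
Demand choke price: P = 110; supply starts at P = 56.
CS = ½(110 − 86)(120) = 1440; PS = ½(86 − 56)(120) = 1800.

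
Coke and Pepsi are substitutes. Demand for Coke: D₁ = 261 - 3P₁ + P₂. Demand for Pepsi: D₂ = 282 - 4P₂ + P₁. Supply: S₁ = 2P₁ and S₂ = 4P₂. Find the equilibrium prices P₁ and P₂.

Market 1: 261 - 3P₁ + P₂ = 2P₁ → 5P₁ - P₂ = 261.
Market 2: 8P₂ - P₁ = 282.
Eliminating P₂: 8×(1) + 1×(2) gives 39P₁ = 2370, so P₁ = 790/13.
Back-substitute into (2): P₂ = (282 + 1×790/13) / 8 = 557/13.

P₁ = 790/13, P₂ = 557/13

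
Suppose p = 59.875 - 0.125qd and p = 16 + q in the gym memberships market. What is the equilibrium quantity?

q* = 39

Set the two price expressions equal: 59.875 - 0.125q = 16 + q.
43.875 = 1.125q, so q* = 39.
p* = 59.875 − (0.125)(39) = 55.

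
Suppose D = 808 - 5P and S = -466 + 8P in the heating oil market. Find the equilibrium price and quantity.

P* = 98, Q* = 318

Set D = S: 808 - 5P = -466 + 8P.
1274 = 13P, so P* = 98.
Q* = 808 − 5(98) = 318.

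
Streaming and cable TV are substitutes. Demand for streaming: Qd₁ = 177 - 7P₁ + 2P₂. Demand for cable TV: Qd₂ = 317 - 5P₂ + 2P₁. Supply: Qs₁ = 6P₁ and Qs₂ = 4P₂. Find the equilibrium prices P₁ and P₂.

Market 1: 177 - 7P₁ + 2P₂ = 6P₁ → 13P₁ - 2P₂ = 177.
Market 2: 9P₂ - 2P₁ = 317.
Eliminating P₂: 9×(1) + 2×(2) gives 113P₁ = 2227, so P₁ = 2227/113.
Back-substitute into (2): P₂ = (317 + 2×2227/113) / 9 = 4475/113.

P₁ = 2227/113, P₂ = 4475/113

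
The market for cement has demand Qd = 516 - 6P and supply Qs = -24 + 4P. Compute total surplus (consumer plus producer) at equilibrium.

Equilibrium: 516 - 6P = -24 + 4P gives P* = 54, Q* = 192.
Demand choke price: P = 86; supply starts at P = 6.
CS = ½(86 − 54)(192) = 3072; PS = ½(54 − 6)(192) = 4608.

Total surplus = 7680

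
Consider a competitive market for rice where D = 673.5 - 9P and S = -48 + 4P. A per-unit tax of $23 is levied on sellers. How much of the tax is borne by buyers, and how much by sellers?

Pre-tax equilibrium: P* = 55.5, Q* = 174.
Tax on sellers shifts supply to S = -48 + 4(P − 23) = -140 + 4P.
673.5 - 9P = -140 + 4P gives buyer price Pb = 1627/26; sellers receive Ps = 1627/26 − 23 = 1029/26.
New quantity: Q = 673.5 − 9(1627/26) = 1434/13.
Buyer burden = 1627/26 − 55.5 = 92/13; seller burden = 55.5 − 1029/26 = 207/13.

Buyers bear 92/13, sellers bear 207/13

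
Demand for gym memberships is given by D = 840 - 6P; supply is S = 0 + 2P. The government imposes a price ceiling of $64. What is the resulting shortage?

Shortage = 328

Equilibrium price would be P* = 105, so the ceiling at 64 binds.
At P = 64: D = 840 − 6(64) = 456, S = 0 + 2(64) = 128.
Shortage = 456 − 128 = 328.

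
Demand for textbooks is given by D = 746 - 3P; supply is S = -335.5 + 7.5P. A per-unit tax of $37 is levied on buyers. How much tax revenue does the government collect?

Pre-tax equilibrium: P* = 103, Q* = 437.
Tax on buyers shifts demand to D = 746 − 3(P + 37) = 635 - 3P.
635 - 3P = -335.5 + 7.5P gives seller price Ps = 647/7; buyers pay Pb = 647/7 + 37 = 906/7.
New quantity: Q = 746 − 3(906/7) = 2504/7.
Revenue = 37 × 2504/7 = 92648/7.

Tax revenue = 92648/7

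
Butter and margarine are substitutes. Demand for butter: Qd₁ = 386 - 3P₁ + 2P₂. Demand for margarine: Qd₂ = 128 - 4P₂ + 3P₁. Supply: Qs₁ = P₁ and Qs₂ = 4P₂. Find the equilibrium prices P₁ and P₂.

P₁ = 1672/13, P₂ = 835/13

Market 1: 386 - 3P₁ + 2P₂ = P₁ → 4P₁ - 2P₂ = 386.
Market 2: 8P₂ - 3P₁ = 128.
Eliminating P₂: 8×(1) + 2×(2) gives 26P₁ = 3344, so P₁ = 1672/13.
Back-substitute into (2): P₂ = (128 + 3×1672/13) / 8 = 835/13.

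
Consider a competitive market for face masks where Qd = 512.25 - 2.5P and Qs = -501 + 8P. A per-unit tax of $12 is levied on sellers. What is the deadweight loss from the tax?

Pre-tax equilibrium: P* = 96.5, Q* = 271.
Tax on sellers shifts supply to Qs = -501 + 8(P − 12) = -597 + 8P.
512.25 - 2.5P = -597 + 8P gives buyer price Pb = 1479/14; sellers receive Ps = 1479/14 − 12 = 1311/14.
New quantity: Q = 512.25 − 2.5(1479/14) = 1737/7.
DWL = ½ × 12 × (271 − 1737/7) = 960/7.

Deadweight loss = 960/7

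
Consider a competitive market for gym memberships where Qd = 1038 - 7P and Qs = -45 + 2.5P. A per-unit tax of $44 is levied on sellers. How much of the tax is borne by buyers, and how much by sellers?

Buyers bear 220/19, sellers bear 616/19

Pre-tax equilibrium: P* = 114, Q* = 240.
Tax on sellers shifts supply to Qs = -45 + 2.5(P − 44) = -155 + 2.5P.
1038 - 7P = -155 + 2.5P gives buyer price Pb = 2386/19; sellers receive Ps = 2386/19 − 44 = 1550/19.
New quantity: Q = 1038 − 7(2386/19) = 3020/19.
Buyer burden = 2386/19 − 114 = 220/19; seller burden = 114 − 1550/19 = 616/19.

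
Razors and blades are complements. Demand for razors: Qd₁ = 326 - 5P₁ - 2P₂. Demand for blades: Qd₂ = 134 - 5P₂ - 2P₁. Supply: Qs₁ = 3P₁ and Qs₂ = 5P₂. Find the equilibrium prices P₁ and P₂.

Market 1: 326 - 5P₁ - 2P₂ = 3P₁ → 8P₁ + 2P₂ = 326.
Market 2: 10P₂ + 2P₁ = 134.
Eliminating P₂: 10×(1) − 2×(2) gives 76P₁ = 2992, so P₁ = 748/19.
Back-substitute into (2): P₂ = (134 − 2×748/19) / 10 = 105/19.

P₁ = 748/19, P₂ = 105/19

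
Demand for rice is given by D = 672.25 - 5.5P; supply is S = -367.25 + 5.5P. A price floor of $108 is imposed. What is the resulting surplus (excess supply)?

Equilibrium price would be P* = 94.5, so the floor at 108 binds.
At P = 108: D = 78.25, S = 226.75.
Surplus = 226.75 − 78.25 = 148.5.

Surplus = 148.5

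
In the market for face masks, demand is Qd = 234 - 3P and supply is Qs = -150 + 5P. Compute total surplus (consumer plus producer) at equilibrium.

Equilibrium: 234 - 3P = -150 + 5P gives P* = 48, Q* = 90.
Demand choke price: P = 78; supply starts at P = 30.
CS = ½(78 − 48)(90) = 1350; PS = ½(48 − 30)(90) = 810.

Total surplus = 2160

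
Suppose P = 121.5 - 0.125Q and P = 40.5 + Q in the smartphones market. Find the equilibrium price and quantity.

P* = 112.5, Q* = 72

Set the two price expressions equal: 121.5 - 0.125Q = 40.5 + Q.
81 = 1.125Q, so Q* = 72.
P* = 121.5 − (0.125)(72) = 112.5.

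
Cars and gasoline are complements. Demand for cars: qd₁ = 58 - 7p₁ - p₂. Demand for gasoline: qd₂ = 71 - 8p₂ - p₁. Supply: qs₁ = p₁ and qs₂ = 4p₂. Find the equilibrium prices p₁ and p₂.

p₁ = 125/19, p₂ = 102/19

Market 1: 58 - 7p₁ - p₂ = p₁ → 8p₁ + p₂ = 58.
Market 2: 12p₂ + p₁ = 71.
Eliminating p₂: 12×(1) − 1×(2) gives 95p₁ = 625, so p₁ = 125/19.
Back-substitute into (2): p₂ = (71 − 1×125/19) / 12 = 102/19.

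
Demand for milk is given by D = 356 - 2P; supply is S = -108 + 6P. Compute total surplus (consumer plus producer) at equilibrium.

Equilibrium: 356 - 2P = -108 + 6P gives P* = 58, Q* = 240.
Demand choke price: P = 178; supply starts at P = 18.
CS = ½(178 − 58)(240) = 14400; PS = ½(58 − 18)(240) = 4800.

Total surplus = 19200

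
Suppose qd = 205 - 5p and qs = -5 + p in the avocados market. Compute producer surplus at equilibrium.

Equilibrium: 205 - 5p = -5 + p gives p* = 35, q* = 30.
Supply starts at p = 5 (where qs = 0).
PS = ½(35 − 5)(30) = 450.

Producer surplus = 450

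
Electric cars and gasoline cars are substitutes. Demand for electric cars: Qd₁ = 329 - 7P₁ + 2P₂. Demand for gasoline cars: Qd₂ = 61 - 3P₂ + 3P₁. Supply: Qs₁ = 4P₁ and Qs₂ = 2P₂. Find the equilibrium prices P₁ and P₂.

P₁ = 1767/49, P₂ = 1658/49

Market 1: 329 - 7P₁ + 2P₂ = 4P₁ → 11P₁ - 2P₂ = 329.
Market 2: 5P₂ - 3P₁ = 61.
Eliminating P₂: 5×(1) + 2×(2) gives 49P₁ = 1767, so P₁ = 1767/49.
Back-substitute into (2): P₂ = (61 + 3×1767/49) / 5 = 1658/49.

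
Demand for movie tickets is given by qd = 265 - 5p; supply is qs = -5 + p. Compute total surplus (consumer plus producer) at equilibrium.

Equilibrium: 265 - 5p = -5 + p gives p* = 45, q* = 40.
Demand choke price: p = 53; supply starts at p = 5.
CS = ½(53 − 45)(40) = 160; PS = ½(45 − 5)(40) = 800.

Total surplus = 960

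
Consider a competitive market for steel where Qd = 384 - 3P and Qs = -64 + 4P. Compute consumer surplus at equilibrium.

Equilibrium: 384 - 3P = -64 + 4P gives P* = 64, Q* = 192.
Demand choke price (Qd = 0): P = 128.
CS = ½(128 − 64)(192) = 6144.

Consumer surplus = 6144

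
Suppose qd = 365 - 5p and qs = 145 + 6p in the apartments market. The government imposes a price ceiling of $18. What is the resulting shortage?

Shortage = 22

Equilibrium price would be p* = 20, so the ceiling at 18 binds.
At p = 18: qd = 365 − 5(18) = 275, qs = 145 + 6(18) = 253.
Shortage = 275 − 253 = 22.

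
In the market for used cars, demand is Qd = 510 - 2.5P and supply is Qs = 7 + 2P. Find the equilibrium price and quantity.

P* = 1006/9, Q* = 2075/9

Set Qd = Qs: 510 - 2.5P = 7 + 2P.
503 = 4.5P, so P* = 1006/9.
Q* = 510 − 2.5(1006/9) = 2075/9.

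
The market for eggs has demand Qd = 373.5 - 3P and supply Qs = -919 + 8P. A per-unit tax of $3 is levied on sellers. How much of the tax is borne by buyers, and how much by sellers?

Buyers bear 24/11, sellers bear 9/11

Pre-tax equilibrium: P* = 117.5, Q* = 21.
Tax on sellers shifts supply to Qs = -919 + 8(P − 3) = -943 + 8P.
373.5 - 3P = -943 + 8P gives buyer price Pb = 2633/22; sellers receive Ps = 2633/22 − 3 = 2567/22.
New quantity: Q = 373.5 − 3(2633/22) = 159/11.
Buyer burden = 2633/22 − 117.5 = 24/11; seller burden = 117.5 − 2567/22 = 9/11.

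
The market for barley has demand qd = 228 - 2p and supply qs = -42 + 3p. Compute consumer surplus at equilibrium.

Consumer surplus = 3600

Equilibrium: 228 - 2p = -42 + 3p gives p* = 54, q* = 120.
Demand choke price (qd = 0): p = 114.
CS = ½(114 − 54)(120) = 3600.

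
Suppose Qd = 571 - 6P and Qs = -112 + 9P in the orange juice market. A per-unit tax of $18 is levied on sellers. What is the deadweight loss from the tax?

Pre-tax equilibrium: P* = 683/15, Q* = 297.8.
Tax on sellers shifts supply to Qs = -112 + 9(P − 18) = -274 + 9P.
571 - 6P = -274 + 9P gives buyer price Pb = 169/3; sellers receive Ps = 169/3 − 18 = 115/3.
New quantity: Q = 571 − 6(169/3) = 233.
DWL = ½ × 18 × (297.8 − 233) = 583.2.

Deadweight loss = 583.2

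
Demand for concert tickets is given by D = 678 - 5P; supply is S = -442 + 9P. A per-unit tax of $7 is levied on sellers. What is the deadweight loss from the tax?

Deadweight loss = 78.75

Pre-tax equilibrium: P* = 80, Q* = 278.
Tax on sellers shifts supply to S = -442 + 9(P − 7) = -505 + 9P.
678 - 5P = -505 + 9P gives buyer price Pb = 84.5; sellers receive Ps = 84.5 − 7 = 77.5.
New quantity: Q = 678 − 5(84.5) = 255.5.
DWL = ½ × 7 × (278 − 255.5) = 78.75.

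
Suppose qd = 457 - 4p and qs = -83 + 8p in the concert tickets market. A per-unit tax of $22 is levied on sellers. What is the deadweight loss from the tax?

Pre-tax equilibrium: p* = 45, q* = 277.
Tax on sellers shifts supply to qs = -83 + 8(p − 22) = -259 + 8p.
457 - 4p = -259 + 8p gives buyer price pb = 179/3; sellers receive ps = 179/3 − 22 = 113/3.
New quantity: q = 457 − 4(179/3) = 655/3.
DWL = ½ × 22 × (277 − 655/3) = 1936/3.

Deadweight loss = 1936/3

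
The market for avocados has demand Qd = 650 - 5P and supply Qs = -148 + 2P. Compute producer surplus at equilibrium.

Equilibrium: 650 - 5P = -148 + 2P gives P* = 114, Q* = 80.
Supply starts at P = 74 (where Qs = 0).
PS = ½(114 − 74)(80) = 1600.

Producer surplus = 1600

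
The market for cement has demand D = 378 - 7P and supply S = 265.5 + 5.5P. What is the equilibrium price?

Set D = S: 378 - 7P = 265.5 + 5.5P.
112.5 = 12.5P, so P* = 9.
Q* = 378 − 7(9) = 315.

P* = 9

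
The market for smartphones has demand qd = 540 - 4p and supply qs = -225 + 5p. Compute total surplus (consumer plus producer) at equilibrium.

Total surplus = 9000

Equilibrium: 540 - 4p = -225 + 5p gives p* = 85, q* = 200.
Demand choke price: p = 135; supply starts at p = 45.
CS = ½(135 − 85)(200) = 5000; PS = ½(85 − 45)(200) = 4000.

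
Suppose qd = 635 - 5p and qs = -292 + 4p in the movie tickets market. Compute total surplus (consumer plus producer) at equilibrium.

Total surplus = 3240

Equilibrium: 635 - 5p = -292 + 4p gives p* = 103, q* = 120.
Demand choke price: p = 127; supply starts at p = 73.
CS = ½(127 − 103)(120) = 1440; PS = ½(103 − 73)(120) = 1800.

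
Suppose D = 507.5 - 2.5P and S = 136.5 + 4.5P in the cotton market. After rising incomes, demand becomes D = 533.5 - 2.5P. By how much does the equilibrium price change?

ΔP = 26/7

Original equilibrium: P* = 53, Q* = 375.
New equilibrium: 533.5 - 2.5P = 136.5 + 4.5P, so 397 = 7P and P' = 397/7; Q' = 533.5 − 2.5(397/7) = 2742/7.
Change in price: 397/7 − 53 = 26/7.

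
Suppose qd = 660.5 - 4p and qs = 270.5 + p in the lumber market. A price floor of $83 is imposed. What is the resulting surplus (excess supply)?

Surplus = 25

Equilibrium price would be p* = 78, so the floor at 83 binds.
At p = 83: qd = 328.5, qs = 353.5.
Surplus = 353.5 − 328.5 = 25.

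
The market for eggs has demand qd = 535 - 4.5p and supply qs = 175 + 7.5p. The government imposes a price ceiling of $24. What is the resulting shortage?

Shortage = 72

Equilibrium price would be p* = 30, so the ceiling at 24 binds.
At p = 24: qd = 535 − 4.5(24) = 427, qs = 175 + 7.5(24) = 355.
Shortage = 427 − 355 = 72.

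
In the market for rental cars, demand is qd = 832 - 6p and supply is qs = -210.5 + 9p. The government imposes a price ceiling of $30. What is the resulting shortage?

Shortage = 592.5

Equilibrium price would be p* = 69.5, so the ceiling at 30 binds.
At p = 30: qd = 832 − 6(30) = 652, qs = -210.5 + 9(30) = 59.5.
Shortage = 652 − 59.5 = 592.5.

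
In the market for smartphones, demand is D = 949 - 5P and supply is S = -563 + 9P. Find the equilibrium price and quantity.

P* = 108, Q* = 409

Set D = S: 949 - 5P = -563 + 9P.
1512 = 14P, so P* = 108.
Q* = 949 − 5(108) = 409.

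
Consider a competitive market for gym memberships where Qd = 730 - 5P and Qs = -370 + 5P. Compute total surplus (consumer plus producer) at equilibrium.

Total surplus = 6480

Equilibrium: 730 - 5P = -370 + 5P gives P* = 110, Q* = 180.
Demand choke price: P = 146; supply starts at P = 74.
CS = ½(146 − 110)(180) = 3240; PS = ½(110 − 74)(180) = 3240.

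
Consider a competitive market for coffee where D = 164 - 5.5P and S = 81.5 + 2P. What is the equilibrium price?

P* = 11

Set D = S: 164 - 5.5P = 81.5 + 2P.
82.5 = 7.5P, so P* = 11.
Q* = 164 − 5.5(11) = 103.5.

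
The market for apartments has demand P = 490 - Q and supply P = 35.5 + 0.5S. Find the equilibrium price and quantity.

Set the two price expressions equal: 490 - Q = 35.5 + 0.5Q.
454.5 = 1.5Q, so Q* = 303.
P* = 490 − (1)(303) = 187.

P* = 187, Q* = 303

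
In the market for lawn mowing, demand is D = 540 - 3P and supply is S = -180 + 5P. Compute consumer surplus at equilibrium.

Equilibrium: 540 - 3P = -180 + 5P gives P* = 90, Q* = 270.
Demand choke price (D = 0): P = 180.
CS = ½(180 − 90)(270) = 12150.

Consumer surplus = 12150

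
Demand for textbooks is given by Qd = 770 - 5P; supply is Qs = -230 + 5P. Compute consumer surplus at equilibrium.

Consumer surplus = 7290

Equilibrium: 770 - 5P = -230 + 5P gives P* = 100, Q* = 270.
Demand choke price (Qd = 0): P = 154.
CS = ½(154 − 100)(270) = 7290.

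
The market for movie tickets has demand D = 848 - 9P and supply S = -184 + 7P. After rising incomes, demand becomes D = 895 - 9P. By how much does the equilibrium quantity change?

Original equilibrium: P* = 64.5, Q* = 267.5.
New equilibrium: 895 - 9P = -184 + 7P, so 1079 = 16P and P' = 67.4375; Q' = 895 − 9(67.4375) = 288.0625.
Change in quantity: 288.0625 − 267.5 = 20.5625.

ΔQ = 20.5625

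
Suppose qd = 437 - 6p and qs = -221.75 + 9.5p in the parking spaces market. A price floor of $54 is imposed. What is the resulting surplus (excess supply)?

Equilibrium price would be p* = 42.5, so the floor at 54 binds.
At p = 54: qd = 113, qs = 291.25.
Surplus = 291.25 − 113 = 178.25.

Surplus = 178.25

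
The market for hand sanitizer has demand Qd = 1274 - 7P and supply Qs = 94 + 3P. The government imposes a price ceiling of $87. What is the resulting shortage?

Shortage = 310

Equilibrium price would be P* = 118, so the ceiling at 87 binds.
At P = 87: Qd = 1274 − 7(87) = 665, Qs = 94 + 3(87) = 355.
Shortage = 665 − 355 = 310.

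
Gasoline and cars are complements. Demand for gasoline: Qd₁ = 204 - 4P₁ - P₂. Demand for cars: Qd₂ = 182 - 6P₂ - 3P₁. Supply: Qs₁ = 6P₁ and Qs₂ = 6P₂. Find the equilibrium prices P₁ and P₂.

Market 1: 204 - 4P₁ - P₂ = 6P₁ → 10P₁ + P₂ = 204.
Market 2: 12P₂ + 3P₁ = 182.
Eliminating P₂: 12×(1) − 1×(2) gives 117P₁ = 2266, so P₁ = 2266/117.
Back-substitute into (2): P₂ = (182 − 3×2266/117) / 12 = 1208/117.

P₁ = 2266/117, P₂ = 1208/117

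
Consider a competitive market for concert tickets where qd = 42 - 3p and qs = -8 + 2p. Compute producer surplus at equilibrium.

Equilibrium: 42 - 3p = -8 + 2p gives p* = 10, q* = 12.
Supply starts at p = 4 (where qs = 0).
PS = ½(10 − 4)(12) = 36.

Producer surplus = 36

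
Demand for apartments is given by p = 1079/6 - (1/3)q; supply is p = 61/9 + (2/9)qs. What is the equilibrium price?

Set the two price expressions equal: 1079/6 - (1/3)q = 61/9 + (2/9)q.
3115/18 = (5/9)q, so q* = 311.5.
p* = 1079/6 − (1/3)(311.5) = 76.

p* = 76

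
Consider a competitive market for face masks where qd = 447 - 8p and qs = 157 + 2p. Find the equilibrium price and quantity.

p* = 29, q* = 215

Set qd = qs: 447 - 8p = 157 + 2p.
290 = 10p, so p* = 29.
q* = 447 − 8(29) = 215.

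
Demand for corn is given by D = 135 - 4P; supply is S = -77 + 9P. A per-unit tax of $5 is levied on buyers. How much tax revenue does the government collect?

Tax revenue = 3635/13

Pre-tax equilibrium: P* = 212/13, Q* = 907/13.
Tax on buyers shifts demand to D = 135 − 4(P + 5) = 115 - 4P.
115 - 4P = -77 + 9P gives seller price Ps = 192/13; buyers pay Pb = 192/13 + 5 = 257/13.
New quantity: Q = 135 − 4(257/13) = 727/13.
Revenue = 5 × 727/13 = 3635/13.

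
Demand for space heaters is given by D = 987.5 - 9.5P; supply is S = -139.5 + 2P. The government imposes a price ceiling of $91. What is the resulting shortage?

Shortage = 80.5

Equilibrium price would be P* = 98, so the ceiling at 91 binds.
At P = 91: D = 987.5 − 9.5(91) = 123, S = -139.5 + 2(91) = 42.5.
Shortage = 123 − 42.5 = 80.5.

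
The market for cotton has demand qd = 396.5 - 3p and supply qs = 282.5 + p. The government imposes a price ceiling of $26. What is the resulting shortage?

Equilibrium price would be p* = 28.5, so the ceiling at 26 binds.
At p = 26: qd = 396.5 − 3(26) = 318.5, qs = 282.5 + 1(26) = 308.5.
Shortage = 318.5 − 308.5 = 10.

Shortage = 10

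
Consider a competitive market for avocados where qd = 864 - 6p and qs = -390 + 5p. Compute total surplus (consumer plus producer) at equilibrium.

Total surplus = 5940

Equilibrium: 864 - 6p = -390 + 5p gives p* = 114, q* = 180.
Demand choke price: p = 144; supply starts at p = 78.
CS = ½(144 − 114)(180) = 2700; PS = ½(114 − 78)(180) = 3240.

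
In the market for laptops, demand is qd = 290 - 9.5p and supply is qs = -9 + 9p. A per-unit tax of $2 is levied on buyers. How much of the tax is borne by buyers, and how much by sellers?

Pre-tax equilibrium: p* = 598/37, q* = 5049/37.
Tax on buyers shifts demand to qd = 290 − 9.5(p + 2) = 271 - 9.5p.
271 - 9.5p = -9 + 9p gives seller price ps = 560/37; buyers pay pb = 560/37 + 2 = 634/37.
New quantity: q = 290 − 9.5(634/37) = 4707/37.
Buyer burden = 634/37 − 598/37 = 36/37; seller burden = 598/37 − 560/37 = 38/37.

Buyers bear 36/37, sellers bear 38/37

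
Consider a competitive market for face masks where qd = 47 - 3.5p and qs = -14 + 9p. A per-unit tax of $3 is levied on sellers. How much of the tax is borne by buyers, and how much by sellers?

Pre-tax equilibrium: p* = 4.88, q* = 29.92.
Tax on sellers shifts supply to qs = -14 + 9(p − 3) = -41 + 9p.
47 - 3.5p = -41 + 9p gives buyer price pb = 7.04; sellers receive ps = 7.04 − 3 = 4.04.
New quantity: q = 47 − 3.5(7.04) = 22.36.
Buyer burden = 7.04 − 4.88 = 2.16; seller burden = 4.88 − 4.04 = 0.84.

Buyers bear $2.16, sellers bear $0.84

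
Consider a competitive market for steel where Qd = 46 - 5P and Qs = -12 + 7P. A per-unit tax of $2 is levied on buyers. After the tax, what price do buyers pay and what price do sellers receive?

Buyers pay $6, sellers receive $4

Pre-tax equilibrium: P* = 29/6, Q* = 131/6.
Tax on buyers shifts demand to Qd = 46 − 5(P + 2) = 36 - 5P.
36 - 5P = -12 + 7P gives seller price Ps = 4; buyers pay Pb = 4 + 2 = 6.
New quantity: Q = 46 − 5(6) = 16.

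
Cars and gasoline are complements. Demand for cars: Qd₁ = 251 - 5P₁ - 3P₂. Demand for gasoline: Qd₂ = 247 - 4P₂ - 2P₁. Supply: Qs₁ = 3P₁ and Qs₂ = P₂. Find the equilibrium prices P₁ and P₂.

Market 1: 251 - 5P₁ - 3P₂ = 3P₁ → 8P₁ + 3P₂ = 251.
Market 2: 5P₂ + 2P₁ = 247.
Eliminating P₂: 5×(1) − 3×(2) gives 34P₁ = 514, so P₁ = 257/17.
Back-substitute into (2): P₂ = (247 − 2×257/17) / 5 = 737/17.

P₁ = 257/17, P₂ = 737/17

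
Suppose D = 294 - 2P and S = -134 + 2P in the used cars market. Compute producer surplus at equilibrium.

Producer surplus = 1600

Equilibrium: 294 - 2P = -134 + 2P gives P* = 107, Q* = 80.
Supply starts at P = 67 (where S = 0).
PS = ½(107 − 67)(80) = 1600.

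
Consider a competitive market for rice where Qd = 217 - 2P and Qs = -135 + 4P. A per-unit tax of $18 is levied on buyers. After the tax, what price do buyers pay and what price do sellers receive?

Pre-tax equilibrium: P* = 176/3, Q* = 299/3.
Tax on buyers shifts demand to Qd = 217 − 2(P + 18) = 181 - 2P.
181 - 2P = -135 + 4P gives seller price Ps = 158/3; buyers pay Pb = 158/3 + 18 = 212/3.
New quantity: Q = 217 − 2(212/3) = 227/3.

Buyers pay 212/3, sellers receive 158/3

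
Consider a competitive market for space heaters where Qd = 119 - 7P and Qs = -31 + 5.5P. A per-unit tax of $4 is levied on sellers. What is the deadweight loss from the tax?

Deadweight loss = 24.64

Pre-tax equilibrium: P* = 12, Q* = 35.
Tax on sellers shifts supply to Qs = -31 + 5.5(P − 4) = -53 + 5.5P.
119 - 7P = -53 + 5.5P gives buyer price Pb = 13.76; sellers receive Ps = 13.76 − 4 = 9.76.
New quantity: Q = 119 − 7(13.76) = 22.68.
DWL = ½ × 4 × (35 − 22.68) = 24.64.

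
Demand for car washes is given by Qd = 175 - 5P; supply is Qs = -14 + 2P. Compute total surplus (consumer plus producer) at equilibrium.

Total surplus = 560

Equilibrium: 175 - 5P = -14 + 2P gives P* = 27, Q* = 40.
Demand choke price: P = 35; supply starts at P = 7.
CS = ½(35 − 27)(40) = 160; PS = ½(27 − 7)(40) = 400.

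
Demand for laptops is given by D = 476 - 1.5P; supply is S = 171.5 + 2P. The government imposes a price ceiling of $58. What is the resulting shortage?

Equilibrium price would be P* = 87, so the ceiling at 58 binds.
At P = 58: D = 476 − 1.5(58) = 389, S = 171.5 + 2(58) = 287.5.
Shortage = 389 − 287.5 = 101.5.

Shortage = 101.5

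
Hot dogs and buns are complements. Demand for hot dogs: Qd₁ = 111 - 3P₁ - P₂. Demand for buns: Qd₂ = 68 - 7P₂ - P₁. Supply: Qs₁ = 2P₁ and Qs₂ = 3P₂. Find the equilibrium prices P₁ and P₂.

P₁ = 1042/49, P₂ = 229/49

Market 1: 111 - 3P₁ - P₂ = 2P₁ → 5P₁ + P₂ = 111.
Market 2: 10P₂ + P₁ = 68.
Eliminating P₂: 10×(1) − 1×(2) gives 49P₁ = 1042, so P₁ = 1042/49.
Back-substitute into (2): P₂ = (68 − 1×1042/49) / 10 = 229/49.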